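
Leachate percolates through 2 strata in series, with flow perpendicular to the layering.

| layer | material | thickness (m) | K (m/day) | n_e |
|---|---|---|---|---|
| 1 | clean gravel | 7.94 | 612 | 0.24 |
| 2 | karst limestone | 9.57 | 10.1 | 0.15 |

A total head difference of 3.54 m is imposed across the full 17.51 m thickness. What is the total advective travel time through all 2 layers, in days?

0.907

With flow normal to the layers, continuity requires the same specific discharge q through every layer.
Σ(b_i/K_i) = 7.94/612 + 9.57/10.1 = 0.9605 d.
q = Δh / Σ(b_i/K_i) = 3.54 / 0.9605 = 3.686 m/day.
In each layer the seepage velocity is v_i = q/n_i, so the layer transit time is t_i = b_i·n_i / q:
  layer 1 (clean gravel): t_1 = 7.94 × 0.24 / 3.686 = 0.5170 d
  layer 2 (karst limestone): t_2 = 9.57 × 0.15 / 3.686 = 0.3895 d
Total t = Σ t_i = 0.9065 days.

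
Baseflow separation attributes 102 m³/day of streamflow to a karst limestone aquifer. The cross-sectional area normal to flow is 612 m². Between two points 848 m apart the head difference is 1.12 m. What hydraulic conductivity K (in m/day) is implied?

126

Hydraulic gradient i = Δh / L = 1.12 / 848 = 0.001321.
From Q = K·A·i, K = Q / (A·i) = 102 / (612.0 × 0.001321) = 126.2 m/day.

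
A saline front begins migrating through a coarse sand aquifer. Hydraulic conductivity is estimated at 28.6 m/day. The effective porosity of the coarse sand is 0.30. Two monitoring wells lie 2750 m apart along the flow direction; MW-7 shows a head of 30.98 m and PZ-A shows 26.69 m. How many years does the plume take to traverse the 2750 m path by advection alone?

Hydraulic gradient i = (30.98 − 26.69) / 2750 = 4.29 / 2750 = 0.001560.
Darcy flux q = K · i = 28.60 × 0.001560 = 0.04462 m/day.
Seepage velocity v = q / n_e = 0.04462 / 0.30 = 0.1487 m/day.
Travel time t = L / v = 2750 / 0.1487 = 18491 days = 50.63 years.

50.6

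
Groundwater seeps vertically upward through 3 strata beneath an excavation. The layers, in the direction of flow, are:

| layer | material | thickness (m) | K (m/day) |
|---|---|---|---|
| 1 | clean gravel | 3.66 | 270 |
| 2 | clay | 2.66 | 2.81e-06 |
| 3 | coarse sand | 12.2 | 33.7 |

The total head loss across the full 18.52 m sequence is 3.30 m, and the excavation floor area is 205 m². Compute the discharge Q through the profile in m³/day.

0.000715

Flow is perpendicular to layering, so the layers act in series and the equivalent K is the thickness-weighted harmonic mean.
Total thickness L = 3.66 + 2.66 + 12.2 = 18.52 m.
Σ(b_i/K_i) = 3.66/270 + 2.66/2.81e-06 + 12.2/33.7 = 9.466e+05 d.
K_eq = L / Σ(b_i/K_i) = 18.52 / 9.466e+05 = 1.956e-05 m/day.
Q = K_eq · A · (Δh/L) = 1.956e-05 × 205 × (3.30/18.52) = 0.0007146 m³/day.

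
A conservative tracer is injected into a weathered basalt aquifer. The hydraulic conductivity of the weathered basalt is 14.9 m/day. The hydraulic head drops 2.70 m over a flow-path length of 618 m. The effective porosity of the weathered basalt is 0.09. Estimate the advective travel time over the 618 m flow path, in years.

2.34

Hydraulic gradient i = Δh / L = 2.70 / 618 = 0.004369.
Darcy flux q = K · i = 14.90 × 0.004369 = 0.06510 m/day.
Seepage velocity v = q / n_e = 0.06510 / 0.09 = 0.7233 m/day.
Travel time t = L / v = 618 / 0.7233 = 854.4 days = 2.339 years.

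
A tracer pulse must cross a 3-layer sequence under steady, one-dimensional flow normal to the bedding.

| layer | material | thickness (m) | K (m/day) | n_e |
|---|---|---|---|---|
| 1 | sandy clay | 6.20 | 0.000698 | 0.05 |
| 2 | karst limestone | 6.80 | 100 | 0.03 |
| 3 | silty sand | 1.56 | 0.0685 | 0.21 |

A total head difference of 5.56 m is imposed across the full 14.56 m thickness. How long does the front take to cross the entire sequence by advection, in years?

With flow normal to the layers, continuity requires the same specific discharge q through every layer.
Σ(b_i/K_i) = 6.20/0.000698 + 6.80/100 + 1.56/0.0685 = 8905 d.
q = Δh / Σ(b_i/K_i) = 5.56 / 8905 = 0.0006243 m/day.
In each layer the seepage velocity is v_i = q/n_i, so the layer transit time is t_i = b_i·n_i / q:
  layer 1 (sandy clay): t_1 = 6.20 × 0.05 / 0.0006243 = 496.5 d
  layer 2 (karst limestone): t_2 = 6.80 × 0.03 / 0.0006243 = 326.7 d
  layer 3 (silty sand): t_3 = 1.56 × 0.21 / 0.0006243 = 524.7 d
Total t = Σ t_i = 1348 days = 3.691 years.

3.69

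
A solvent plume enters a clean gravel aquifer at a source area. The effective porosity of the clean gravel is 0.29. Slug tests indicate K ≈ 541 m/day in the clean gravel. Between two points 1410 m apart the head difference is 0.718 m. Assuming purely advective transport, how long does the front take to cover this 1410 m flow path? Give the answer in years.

4.06

Hydraulic gradient i = Δh / L = 0.718 / 1410 = 0.0005092.
Darcy flux q = K · i = 541.0 × 0.0005092 = 0.2755 m/day.
Seepage velocity v = q / n_e = 0.2755 / 0.29 = 0.9500 m/day.
Travel time t = L / v = 1410 / 0.9500 = 1484 days = 4.064 years.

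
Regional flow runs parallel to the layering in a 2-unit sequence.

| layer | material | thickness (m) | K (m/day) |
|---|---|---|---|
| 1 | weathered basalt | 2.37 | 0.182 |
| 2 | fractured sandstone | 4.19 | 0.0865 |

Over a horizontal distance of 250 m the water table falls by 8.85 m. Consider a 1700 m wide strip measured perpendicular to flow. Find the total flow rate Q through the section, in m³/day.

47.8

Flow is parallel to layering, so each bed carries its own Darcy discharge and the transmissivities add.
Σ(K_i·b_i) = 0.182×2.37 + 0.0865×4.19 = 0.7938 m²/day.
Hydraulic gradient i = Δh / L = 8.85 / 250 = 0.03540.
Q = Σ(K_i·b_i) · W · i = 0.7938 × 1700 × 0.03540 = 47.77 m³/day.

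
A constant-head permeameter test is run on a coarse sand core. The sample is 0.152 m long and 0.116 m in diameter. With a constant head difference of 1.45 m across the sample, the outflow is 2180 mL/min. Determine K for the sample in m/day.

Cross-sectional area A = π·(d/2)² = π × (0.116/2)² = 0.01057 m².
Convert discharge: 2180 mL/min = 3.633e-05 m³/s.
Darcy's law rearranged: K = Q·L / (A·Δh) = 3.633e-05 × 0.152 / (0.01057 × 1.45) = 0.0003604 m/s = 31.14 m/day.

31.1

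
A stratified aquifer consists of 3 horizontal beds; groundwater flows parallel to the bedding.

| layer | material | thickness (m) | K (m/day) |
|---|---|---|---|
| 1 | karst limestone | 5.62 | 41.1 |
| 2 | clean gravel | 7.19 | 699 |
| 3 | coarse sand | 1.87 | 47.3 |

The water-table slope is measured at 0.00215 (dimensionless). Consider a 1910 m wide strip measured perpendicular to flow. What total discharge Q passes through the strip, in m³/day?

Flow is parallel to layering, so each bed carries its own Darcy discharge and the transmissivities add.
Σ(K_i·b_i) = 41.1×5.62 + 699×7.19 + 47.3×1.87 = 5345 m²/day.
Hydraulic gradient i = 0.00215.
Q = Σ(K_i·b_i) · W · i = 5345 × 1910 × 0.002150 = 21950 m³/day.

22000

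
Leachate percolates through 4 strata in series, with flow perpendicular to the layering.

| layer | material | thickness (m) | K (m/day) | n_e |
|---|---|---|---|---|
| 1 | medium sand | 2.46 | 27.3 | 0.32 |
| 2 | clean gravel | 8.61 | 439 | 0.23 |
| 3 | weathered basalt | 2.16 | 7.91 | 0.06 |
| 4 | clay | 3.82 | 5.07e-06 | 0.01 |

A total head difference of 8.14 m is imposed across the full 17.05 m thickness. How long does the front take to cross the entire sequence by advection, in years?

744

With flow normal to the layers, continuity requires the same specific discharge q through every layer.
Σ(b_i/K_i) = 2.46/27.3 + 8.61/439 + 2.16/7.91 + 3.82/5.07e-06 = 7.535e+05 d.
q = Δh / Σ(b_i/K_i) = 8.14 / 7.535e+05 = 1.080e-05 m/day.
In each layer the seepage velocity is v_i = q/n_i, so the layer transit time is t_i = b_i·n_i / q:
  layer 1 (medium sand): t_1 = 2.46 × 0.32 / 1.080e-05 = 72865 d
  layer 2 (clean gravel): t_2 = 8.61 × 0.23 / 1.080e-05 = 1.833e+05 d
  layer 3 (weathered basalt): t_3 = 2.16 × 0.06 / 1.080e-05 = 11996 d
  layer 4 (clay): t_4 = 3.82 × 0.01 / 1.080e-05 = 3536 d
Total t = Σ t_i = 2.717e+05 days = 743.9 years.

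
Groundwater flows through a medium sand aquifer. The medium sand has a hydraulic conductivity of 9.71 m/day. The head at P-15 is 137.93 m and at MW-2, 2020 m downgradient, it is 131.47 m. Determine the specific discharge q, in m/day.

Hydraulic gradient i = (137.93 − 131.47) / 2020 = 6.46 / 2020 = 0.003198.
Specific discharge q = K · i = 9.710 × 0.003198 = 0.03105 m/day.

0.0311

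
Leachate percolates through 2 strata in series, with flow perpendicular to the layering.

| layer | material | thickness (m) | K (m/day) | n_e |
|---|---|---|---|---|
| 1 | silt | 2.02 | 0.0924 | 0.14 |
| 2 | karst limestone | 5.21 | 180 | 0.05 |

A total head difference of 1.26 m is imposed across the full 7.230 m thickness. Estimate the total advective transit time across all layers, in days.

9.44

With flow normal to the layers, continuity requires the same specific discharge q through every layer.
Σ(b_i/K_i) = 2.02/0.0924 + 5.21/180 = 21.89 d.
q = Δh / Σ(b_i/K_i) = 1.26 / 21.89 = 0.05756 m/day.
In each layer the seepage velocity is v_i = q/n_i, so the layer transit time is t_i = b_i·n_i / q:
  layer 1 (silt): t_1 = 2.02 × 0.14 / 0.05756 = 4.913 d
  layer 2 (karst limestone): t_2 = 5.21 × 0.05 / 0.05756 = 4.526 d
Total t = Σ t_i = 9.439 days.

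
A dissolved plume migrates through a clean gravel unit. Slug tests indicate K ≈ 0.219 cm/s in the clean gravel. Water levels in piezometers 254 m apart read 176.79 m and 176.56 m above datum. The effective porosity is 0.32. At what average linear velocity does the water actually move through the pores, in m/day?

0.535

Convert K: 0.219 cm/s × 864 = 189.2 m/day.
Hydraulic gradient i = (176.79 − 176.56) / 254 = 0.23 / 254 = 0.0009055.
Darcy flux q = K · i = 189.2 × 0.0009055 = 0.1713 m/day.
Seepage velocity v = q / n_e = 0.1713 / 0.32 = 0.5354 m/day.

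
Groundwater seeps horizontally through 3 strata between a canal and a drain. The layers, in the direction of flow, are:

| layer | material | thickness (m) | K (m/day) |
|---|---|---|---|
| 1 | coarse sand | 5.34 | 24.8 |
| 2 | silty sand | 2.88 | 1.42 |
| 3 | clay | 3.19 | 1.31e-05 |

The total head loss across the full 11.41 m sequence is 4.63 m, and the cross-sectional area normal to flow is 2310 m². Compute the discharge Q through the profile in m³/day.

0.0439

Flow is perpendicular to layering, so the layers act in series and the equivalent K is the thickness-weighted harmonic mean.
Total thickness L = 5.34 + 2.88 + 3.19 = 11.41 m.
Σ(b_i/K_i) = 5.34/24.8 + 2.88/1.42 + 3.19/1.31e-05 = 2.435e+05 d.
K_eq = L / Σ(b_i/K_i) = 11.41 / 2.435e+05 = 4.686e-05 m/day.
Q = K_eq · A · (Δh/L) = 4.686e-05 × 2310 × (4.63/11.41) = 0.04392 m³/day.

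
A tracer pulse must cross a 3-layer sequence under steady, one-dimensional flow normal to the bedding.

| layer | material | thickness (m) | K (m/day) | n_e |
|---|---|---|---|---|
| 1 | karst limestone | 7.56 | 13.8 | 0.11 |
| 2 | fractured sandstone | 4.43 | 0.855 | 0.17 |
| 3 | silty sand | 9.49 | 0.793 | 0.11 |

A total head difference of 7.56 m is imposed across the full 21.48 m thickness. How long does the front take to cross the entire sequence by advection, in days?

6.15

With flow normal to the layers, continuity requires the same specific discharge q through every layer.
Σ(b_i/K_i) = 7.56/13.8 + 4.43/0.855 + 9.49/0.793 = 17.70 d.
q = Δh / Σ(b_i/K_i) = 7.56 / 17.70 = 0.4272 m/day.
In each layer the seepage velocity is v_i = q/n_i, so the layer transit time is t_i = b_i·n_i / q:
  layer 1 (karst limestone): t_1 = 7.56 × 0.11 / 0.4272 = 1.947 d
  layer 2 (fractured sandstone): t_2 = 4.43 × 0.17 / 0.4272 = 1.763 d
  layer 3 (silty sand): t_3 = 9.49 × 0.11 / 0.4272 = 2.444 d
Total t = Σ t_i = 6.153 days.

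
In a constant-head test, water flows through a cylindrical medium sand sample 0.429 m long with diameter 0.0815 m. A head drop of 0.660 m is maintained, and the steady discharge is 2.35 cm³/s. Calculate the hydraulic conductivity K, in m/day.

25.3

Cross-sectional area A = π·(d/2)² = π × (0.0815/2)² = 0.005217 m².
Convert discharge: 2.35 cm³/s = 2.350e-06 m³/s.
Darcy's law rearranged: K = Q·L / (A·Δh) = 2.350e-06 × 0.429 / (0.005217 × 0.660) = 0.0002928 m/s = 25.30 m/day.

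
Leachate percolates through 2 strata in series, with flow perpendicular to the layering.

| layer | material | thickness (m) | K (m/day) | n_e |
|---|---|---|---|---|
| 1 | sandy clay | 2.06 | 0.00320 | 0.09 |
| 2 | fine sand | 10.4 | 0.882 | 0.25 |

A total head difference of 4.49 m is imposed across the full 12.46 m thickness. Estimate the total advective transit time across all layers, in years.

With flow normal to the layers, continuity requires the same specific discharge q through every layer.
Σ(b_i/K_i) = 2.06/0.00320 + 10.4/0.882 = 655.5 d.
q = Δh / Σ(b_i/K_i) = 4.49 / 655.5 = 0.006849 m/day.
In each layer the seepage velocity is v_i = q/n_i, so the layer transit time is t_i = b_i·n_i / q:
  layer 1 (sandy clay): t_1 = 2.06 × 0.09 / 0.006849 = 27.07 d
  layer 2 (fine sand): t_2 = 10.4 × 0.25 / 0.006849 = 379.6 d
Total t = Σ t_i = 406.7 days = 1.113 years.

1.11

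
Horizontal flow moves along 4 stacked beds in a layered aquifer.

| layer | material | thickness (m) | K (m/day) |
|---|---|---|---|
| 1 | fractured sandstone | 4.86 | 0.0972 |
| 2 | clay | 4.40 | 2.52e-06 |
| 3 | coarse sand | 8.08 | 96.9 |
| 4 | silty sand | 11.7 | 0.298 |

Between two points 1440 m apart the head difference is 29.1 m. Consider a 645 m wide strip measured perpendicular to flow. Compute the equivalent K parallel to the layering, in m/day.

27.1

Flow is parallel to layering, so each bed carries its own Darcy discharge and the transmissivities add.
Σ(K_i·b_i) = 0.0972×4.86 + 2.52e-06×4.40 + 96.9×8.08 + 0.298×11.7 = 786.9 m²/day.
Total thickness b = 29.04 m, so K_eq = Σ(K_i·b_i)/b = 27.10 m/day.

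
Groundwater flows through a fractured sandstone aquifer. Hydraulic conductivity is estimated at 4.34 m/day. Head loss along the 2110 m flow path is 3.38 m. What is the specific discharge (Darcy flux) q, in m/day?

Hydraulic gradient i = Δh / L = 3.38 / 2110 = 0.001602.
Specific discharge q = K · i = 4.340 × 0.001602 = 0.006952 m/day.

0.00695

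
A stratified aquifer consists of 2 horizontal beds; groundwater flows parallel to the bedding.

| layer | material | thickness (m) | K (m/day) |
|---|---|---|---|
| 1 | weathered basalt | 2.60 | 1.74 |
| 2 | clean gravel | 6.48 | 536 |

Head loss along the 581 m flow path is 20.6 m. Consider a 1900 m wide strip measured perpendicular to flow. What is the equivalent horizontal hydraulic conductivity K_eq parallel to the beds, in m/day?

383

Flow is parallel to layering, so each bed carries its own Darcy discharge and the transmissivities add.
Σ(K_i·b_i) = 1.74×2.60 + 536×6.48 = 3478 m²/day.
Total thickness b = 9.080 m, so K_eq = Σ(K_i·b_i)/b = 383.0 m/day.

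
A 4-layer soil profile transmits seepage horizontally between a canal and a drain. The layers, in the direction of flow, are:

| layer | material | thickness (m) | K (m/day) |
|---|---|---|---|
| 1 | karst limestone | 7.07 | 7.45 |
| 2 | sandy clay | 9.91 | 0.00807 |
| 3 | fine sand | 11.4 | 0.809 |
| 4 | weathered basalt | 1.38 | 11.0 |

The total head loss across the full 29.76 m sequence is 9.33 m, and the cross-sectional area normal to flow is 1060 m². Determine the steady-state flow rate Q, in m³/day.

7.96

Flow is perpendicular to layering, so the layers act in series and the equivalent K is the thickness-weighted harmonic mean.
Total thickness L = 7.07 + 9.91 + 11.4 + 1.38 = 29.76 m.
Σ(b_i/K_i) = 7.07/7.45 + 9.91/0.00807 + 11.4/0.809 + 1.38/11.0 = 1243 d.
K_eq = L / Σ(b_i/K_i) = 29.76 / 1243 = 0.02394 m/day.
Q = K_eq · A · (Δh/L) = 0.02394 × 1060 × (9.33/29.76) = 7.955 m³/day.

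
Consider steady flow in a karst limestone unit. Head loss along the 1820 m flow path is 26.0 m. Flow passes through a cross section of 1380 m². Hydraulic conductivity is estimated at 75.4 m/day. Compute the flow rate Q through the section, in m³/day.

Hydraulic gradient i = Δh / L = 26.0 / 1820 = 0.01429.
Darcy's law: Q = K · A · i = 75.40 × 1380 × 0.01429 = 1486 m³/day.

1490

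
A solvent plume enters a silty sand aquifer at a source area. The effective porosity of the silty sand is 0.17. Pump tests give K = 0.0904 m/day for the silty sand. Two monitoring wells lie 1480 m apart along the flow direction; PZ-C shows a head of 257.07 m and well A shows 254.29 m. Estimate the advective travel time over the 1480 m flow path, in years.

4060

Hydraulic gradient i = (257.07 − 254.29) / 1480 = 2.78 / 1480 = 0.001878.
Darcy flux q = K · i = 0.09040 × 0.001878 = 0.0001698 m/day.
Seepage velocity v = q / n_e = 0.0001698 / 0.17 = 0.0009989 m/day.
Travel time t = L / v = 1480 / 0.0009989 = 1.482e+06 days = 4057 years.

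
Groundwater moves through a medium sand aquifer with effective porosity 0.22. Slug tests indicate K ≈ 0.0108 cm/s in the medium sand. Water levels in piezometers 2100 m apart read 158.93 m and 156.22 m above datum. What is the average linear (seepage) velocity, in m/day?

Convert K: 0.0108 cm/s × 864 = 9.331 m/day.
Hydraulic gradient i = (158.93 − 156.22) / 2100 = 2.71 / 2100 = 0.001290.
Darcy flux q = K · i = 9.331 × 0.001290 = 0.01204 m/day.
Seepage velocity v = q / n_e = 0.01204 / 0.22 = 0.05473 m/day.

0.0547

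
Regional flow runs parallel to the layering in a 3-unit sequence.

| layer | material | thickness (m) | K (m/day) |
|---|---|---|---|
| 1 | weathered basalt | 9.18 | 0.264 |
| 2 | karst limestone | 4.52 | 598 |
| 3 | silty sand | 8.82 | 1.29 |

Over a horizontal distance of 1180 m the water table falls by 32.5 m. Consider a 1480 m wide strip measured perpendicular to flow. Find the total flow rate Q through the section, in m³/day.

111000

Flow is parallel to layering, so each bed carries its own Darcy discharge and the transmissivities add.
Σ(K_i·b_i) = 0.264×9.18 + 598×4.52 + 1.29×8.82 = 2717 m²/day.
Hydraulic gradient i = Δh / L = 32.5 / 1180 = 0.02754.
Q = Σ(K_i·b_i) · W · i = 2717 × 1480 × 0.02754 = 1.107e+05 m³/day.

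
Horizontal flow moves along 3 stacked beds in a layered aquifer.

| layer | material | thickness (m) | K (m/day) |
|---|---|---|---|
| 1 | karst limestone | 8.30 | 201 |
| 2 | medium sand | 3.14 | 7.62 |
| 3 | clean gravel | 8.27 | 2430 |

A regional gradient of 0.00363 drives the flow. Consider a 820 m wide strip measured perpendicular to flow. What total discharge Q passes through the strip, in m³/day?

64900

Flow is parallel to layering, so each bed carries its own Darcy discharge and the transmissivities add.
Σ(K_i·b_i) = 201×8.30 + 7.62×3.14 + 2430×8.27 = 21788 m²/day.
Hydraulic gradient i = 0.00363.
Q = Σ(K_i·b_i) · W · i = 21788 × 820 × 0.003630 = 64855 m³/day.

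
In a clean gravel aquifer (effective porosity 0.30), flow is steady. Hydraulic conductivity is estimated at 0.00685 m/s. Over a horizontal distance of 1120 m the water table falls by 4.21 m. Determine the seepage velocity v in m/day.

Convert K: 0.00685 m/s × 86400 = 591.8 m/day.
Hydraulic gradient i = Δh / L = 4.21 / 1120 = 0.003759.
Darcy flux q = K · i = 591.8 × 0.003759 = 2.225 m/day.
Seepage velocity v = q / n_e = 2.225 / 0.30 = 7.416 m/day.

7.42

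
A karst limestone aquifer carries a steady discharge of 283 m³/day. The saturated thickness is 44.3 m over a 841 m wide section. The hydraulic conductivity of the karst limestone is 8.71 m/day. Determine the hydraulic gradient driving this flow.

Cross-sectional area A = 841 × 44.3 = 37256 m².
From Q = K·A·i, i = Q / (K·A) = 283 / (8.710 × 37256) = 0.0008721.

0.000872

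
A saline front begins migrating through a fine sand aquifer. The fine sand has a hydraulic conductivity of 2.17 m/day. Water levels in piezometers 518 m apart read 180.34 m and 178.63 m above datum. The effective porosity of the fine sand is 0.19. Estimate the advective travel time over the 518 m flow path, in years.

Hydraulic gradient i = (180.34 − 178.63) / 518 = 1.71 / 518 = 0.003301.
Darcy flux q = K · i = 2.170 × 0.003301 = 0.007164 m/day.
Seepage velocity v = q / n_e = 0.007164 / 0.19 = 0.03770 m/day.
Travel time t = L / v = 518 / 0.03770 = 13739 days = 37.62 years.

37.6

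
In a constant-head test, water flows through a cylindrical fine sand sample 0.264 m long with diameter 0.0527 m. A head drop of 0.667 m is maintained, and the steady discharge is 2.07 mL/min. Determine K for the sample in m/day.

0.541

Cross-sectional area A = π·(d/2)² = π × (0.0527/2)² = 0.002181 m².
Convert discharge: 2.07 mL/min = 3.450e-08 m³/s.
Darcy's law rearranged: K = Q·L / (A·Δh) = 3.450e-08 × 0.264 / (0.002181 × 0.667) = 6.260e-06 m/s = 0.5409 m/day.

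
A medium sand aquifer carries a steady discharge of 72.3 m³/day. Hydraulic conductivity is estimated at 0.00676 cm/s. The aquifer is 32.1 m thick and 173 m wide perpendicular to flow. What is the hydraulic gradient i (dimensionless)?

0.00223

Convert K: 0.00676 cm/s × 864 = 5.841 m/day.
Cross-sectional area A = 173 × 32.1 = 5553 m².
From Q = K·A·i, i = Q / (K·A) = 72.3 / (5.841 × 5553) = 0.002229.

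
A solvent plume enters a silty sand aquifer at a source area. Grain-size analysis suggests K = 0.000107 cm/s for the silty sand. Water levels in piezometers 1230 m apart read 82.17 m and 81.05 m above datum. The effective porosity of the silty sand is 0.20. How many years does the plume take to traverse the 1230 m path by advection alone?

Convert K: 0.000107 cm/s × 864 = 0.09245 m/day.
Hydraulic gradient i = (82.17 − 81.05) / 1230 = 1.12 / 1230 = 0.0009106.
Darcy flux q = K · i = 0.09245 × 0.0009106 = 8.418e-05 m/day.
Seepage velocity v = q / n_e = 8.418e-05 / 0.20 = 0.0004209 m/day.
Travel time t = L / v = 1230 / 0.0004209 = 2.922e+06 days = 8001 years.

8000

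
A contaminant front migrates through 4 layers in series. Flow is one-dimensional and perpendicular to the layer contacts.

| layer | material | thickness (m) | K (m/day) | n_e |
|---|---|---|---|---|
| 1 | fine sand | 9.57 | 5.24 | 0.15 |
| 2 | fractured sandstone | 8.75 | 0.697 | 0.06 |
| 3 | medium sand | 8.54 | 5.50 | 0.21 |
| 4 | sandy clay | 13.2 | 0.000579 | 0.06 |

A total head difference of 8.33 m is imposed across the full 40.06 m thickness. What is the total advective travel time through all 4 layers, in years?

34.1

With flow normal to the layers, continuity requires the same specific discharge q through every layer.
Σ(b_i/K_i) = 9.57/5.24 + 8.75/0.697 + 8.54/5.50 + 13.2/0.000579 = 22814 d.
q = Δh / Σ(b_i/K_i) = 8.33 / 22814 = 0.0003651 m/day.
In each layer the seepage velocity is v_i = q/n_i, so the layer transit time is t_i = b_i·n_i / q:
  layer 1 (fine sand): t_1 = 9.57 × 0.15 / 0.0003651 = 3931 d
  layer 2 (fractured sandstone): t_2 = 8.75 × 0.06 / 0.0003651 = 1438 d
  layer 3 (medium sand): t_3 = 8.54 × 0.21 / 0.0003651 = 4912 d
  layer 4 (sandy clay): t_4 = 13.2 × 0.06 / 0.0003651 = 2169 d
Total t = Σ t_i = 12450 days = 34.09 years.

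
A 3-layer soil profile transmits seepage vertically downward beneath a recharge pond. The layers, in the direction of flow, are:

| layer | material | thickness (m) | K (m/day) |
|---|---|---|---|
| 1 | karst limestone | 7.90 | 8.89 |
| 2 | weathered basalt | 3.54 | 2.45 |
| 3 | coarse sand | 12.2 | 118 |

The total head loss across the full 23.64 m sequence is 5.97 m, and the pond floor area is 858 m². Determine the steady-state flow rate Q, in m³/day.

2100

Flow is perpendicular to layering, so the layers act in series and the equivalent K is the thickness-weighted harmonic mean.
Total thickness L = 7.90 + 3.54 + 12.2 = 23.64 m.
Σ(b_i/K_i) = 7.90/8.89 + 3.54/2.45 + 12.2/118 = 2.437 d.
K_eq = L / Σ(b_i/K_i) = 23.64 / 2.437 = 9.701 m/day.
Q = K_eq · A · (Δh/L) = 9.701 × 858 × (5.97/23.64) = 2102 m³/day.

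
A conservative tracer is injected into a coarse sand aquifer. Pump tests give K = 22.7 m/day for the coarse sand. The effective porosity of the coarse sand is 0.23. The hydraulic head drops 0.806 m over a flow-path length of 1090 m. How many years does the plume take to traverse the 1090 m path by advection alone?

Hydraulic gradient i = Δh / L = 0.806 / 1090 = 0.0007394.
Darcy flux q = K · i = 22.70 × 0.0007394 = 0.01679 m/day.
Seepage velocity v = q / n_e = 0.01679 / 0.23 = 0.07298 m/day.
Travel time t = L / v = 1090 / 0.07298 = 14936 days = 40.89 years.

40.9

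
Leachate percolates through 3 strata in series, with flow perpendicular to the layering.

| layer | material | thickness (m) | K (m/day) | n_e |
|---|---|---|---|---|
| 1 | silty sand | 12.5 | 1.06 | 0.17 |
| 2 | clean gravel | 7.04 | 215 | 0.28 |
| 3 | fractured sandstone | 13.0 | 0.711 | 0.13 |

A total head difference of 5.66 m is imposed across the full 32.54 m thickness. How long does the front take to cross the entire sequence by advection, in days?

30.8

With flow normal to the layers, continuity requires the same specific discharge q through every layer.
Σ(b_i/K_i) = 12.5/1.06 + 7.04/215 + 13.0/0.711 = 30.11 d.
q = Δh / Σ(b_i/K_i) = 5.66 / 30.11 = 0.1880 m/day.
In each layer the seepage velocity is v_i = q/n_i, so the layer transit time is t_i = b_i·n_i / q:
  layer 1 (silty sand): t_1 = 12.5 × 0.17 / 0.1880 = 11.30 d
  layer 2 (clean gravel): t_2 = 7.04 × 0.28 / 0.1880 = 10.49 d
  layer 3 (fractured sandstone): t_3 = 13.0 × 0.13 / 0.1880 = 8.990 d
Total t = Σ t_i = 30.78 days.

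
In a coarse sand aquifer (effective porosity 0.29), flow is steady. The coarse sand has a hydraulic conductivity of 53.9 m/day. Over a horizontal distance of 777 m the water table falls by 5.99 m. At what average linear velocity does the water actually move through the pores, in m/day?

1.43

Hydraulic gradient i = Δh / L = 5.99 / 777 = 0.007709.
Darcy flux q = K · i = 53.90 × 0.007709 = 0.4155 m/day.
Seepage velocity v = q / n_e = 0.4155 / 0.29 = 1.433 m/day.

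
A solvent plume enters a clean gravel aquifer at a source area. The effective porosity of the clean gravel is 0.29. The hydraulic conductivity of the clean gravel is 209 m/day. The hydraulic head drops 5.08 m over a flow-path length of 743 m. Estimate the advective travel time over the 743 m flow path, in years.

0.413

Hydraulic gradient i = Δh / L = 5.08 / 743 = 0.006837.
Darcy flux q = K · i = 209.0 × 0.006837 = 1.429 m/day.
Seepage velocity v = q / n_e = 1.429 / 0.29 = 4.927 m/day.
Travel time t = L / v = 743 / 4.927 = 150.8 days = 0.4128 years.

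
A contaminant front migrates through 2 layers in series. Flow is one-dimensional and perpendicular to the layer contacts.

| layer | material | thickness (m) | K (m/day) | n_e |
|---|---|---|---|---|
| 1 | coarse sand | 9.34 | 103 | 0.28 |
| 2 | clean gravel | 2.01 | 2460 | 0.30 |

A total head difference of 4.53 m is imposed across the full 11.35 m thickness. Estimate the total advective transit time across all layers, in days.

With flow normal to the layers, continuity requires the same specific discharge q through every layer.
Σ(b_i/K_i) = 9.34/103 + 2.01/2460 = 0.09150 d.
q = Δh / Σ(b_i/K_i) = 4.53 / 0.09150 = 49.51 m/day.
In each layer the seepage velocity is v_i = q/n_i, so the layer transit time is t_i = b_i·n_i / q:
  layer 1 (coarse sand): t_1 = 9.34 × 0.28 / 49.51 = 0.05282 d
  layer 2 (clean gravel): t_2 = 2.01 × 0.30 / 49.51 = 0.01218 d
Total t = Σ t_i = 0.06500 days.

0.0650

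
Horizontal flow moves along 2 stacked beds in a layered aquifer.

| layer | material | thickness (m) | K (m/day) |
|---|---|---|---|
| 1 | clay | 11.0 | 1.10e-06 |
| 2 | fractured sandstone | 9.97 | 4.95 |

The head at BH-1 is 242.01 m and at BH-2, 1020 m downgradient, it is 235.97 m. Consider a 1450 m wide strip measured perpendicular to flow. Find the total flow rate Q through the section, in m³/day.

Flow is parallel to layering, so each bed carries its own Darcy discharge and the transmissivities add.
Σ(K_i·b_i) = 1.10e-06×11.0 + 4.95×9.97 = 49.35 m²/day.
Hydraulic gradient i = (242.01 − 235.97) / 1020 = 6.04 / 1020 = 0.005922.
Q = Σ(K_i·b_i) · W · i = 49.35 × 1450 × 0.005922 = 423.7 m³/day.

424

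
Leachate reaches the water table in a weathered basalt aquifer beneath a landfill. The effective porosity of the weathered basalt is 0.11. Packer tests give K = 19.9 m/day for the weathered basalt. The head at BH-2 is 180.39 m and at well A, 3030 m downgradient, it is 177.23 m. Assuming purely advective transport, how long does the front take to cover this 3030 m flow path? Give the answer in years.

Hydraulic gradient i = (180.39 − 177.23) / 3030 = 3.16 / 3030 = 0.001043.
Darcy flux q = K · i = 19.90 × 0.001043 = 0.02075 m/day.
Seepage velocity v = q / n_e = 0.02075 / 0.11 = 0.1887 m/day.
Travel time t = L / v = 3030 / 0.1887 = 16060 days = 43.97 years.

44.0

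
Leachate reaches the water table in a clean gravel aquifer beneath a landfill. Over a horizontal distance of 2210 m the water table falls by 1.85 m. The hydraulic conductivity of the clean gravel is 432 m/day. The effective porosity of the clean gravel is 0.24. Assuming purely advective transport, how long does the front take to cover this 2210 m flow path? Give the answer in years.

Hydraulic gradient i = Δh / L = 1.85 / 2210 = 0.0008371.
Darcy flux q = K · i = 432.0 × 0.0008371 = 0.3616 m/day.
Seepage velocity v = q / n_e = 0.3616 / 0.24 = 1.507 m/day.
Travel time t = L / v = 2210 / 1.507 = 1467 days = 4.016 years.

4.02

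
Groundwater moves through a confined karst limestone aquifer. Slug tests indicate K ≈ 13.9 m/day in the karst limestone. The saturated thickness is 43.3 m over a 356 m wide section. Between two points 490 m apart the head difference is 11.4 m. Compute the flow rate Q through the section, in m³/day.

Cross-sectional area A = 356 × 43.3 = 15415 m².
Hydraulic gradient i = Δh / L = 11.4 / 490 = 0.02327.
Darcy's law: Q = K · A · i = 13.90 × 15415 × 0.02327 = 4985 m³/day.

4980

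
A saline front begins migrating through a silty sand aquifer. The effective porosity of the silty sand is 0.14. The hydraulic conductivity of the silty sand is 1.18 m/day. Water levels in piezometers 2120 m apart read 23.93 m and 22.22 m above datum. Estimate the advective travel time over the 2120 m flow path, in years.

Hydraulic gradient i = (23.93 − 22.22) / 2120 = 1.71 / 2120 = 0.0008066.
Darcy flux q = K · i = 1.180 × 0.0008066 = 0.0009518 m/day.
Seepage velocity v = q / n_e = 0.0009518 / 0.14 = 0.006799 m/day.
Travel time t = L / v = 2120 / 0.006799 = 3.118e+05 days = 853.8 years.

854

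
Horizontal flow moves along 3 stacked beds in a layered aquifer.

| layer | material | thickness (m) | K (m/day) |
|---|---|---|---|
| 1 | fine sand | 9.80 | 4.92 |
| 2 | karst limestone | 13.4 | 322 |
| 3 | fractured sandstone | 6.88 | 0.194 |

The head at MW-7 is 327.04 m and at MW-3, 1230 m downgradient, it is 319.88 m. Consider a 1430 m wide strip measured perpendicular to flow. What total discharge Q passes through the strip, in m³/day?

Flow is parallel to layering, so each bed carries its own Darcy discharge and the transmissivities add.
Σ(K_i·b_i) = 4.92×9.80 + 322×13.4 + 0.194×6.88 = 4364 m²/day.
Hydraulic gradient i = (327.04 − 319.88) / 1230 = 7.16 / 1230 = 0.005821.
Q = Σ(K_i·b_i) · W · i = 4364 × 1430 × 0.005821 = 36330 m³/day.

36300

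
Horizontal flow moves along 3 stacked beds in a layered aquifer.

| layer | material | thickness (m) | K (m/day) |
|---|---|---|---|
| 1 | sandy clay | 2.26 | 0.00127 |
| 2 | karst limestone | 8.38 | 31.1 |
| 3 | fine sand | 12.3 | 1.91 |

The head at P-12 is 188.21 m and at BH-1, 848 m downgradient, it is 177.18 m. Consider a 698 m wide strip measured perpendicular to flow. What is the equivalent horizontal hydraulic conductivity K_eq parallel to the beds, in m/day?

Flow is parallel to layering, so each bed carries its own Darcy discharge and the transmissivities add.
Σ(K_i·b_i) = 0.00127×2.26 + 31.1×8.38 + 1.91×12.3 = 284.1 m²/day.
Total thickness b = 22.94 m, so K_eq = Σ(K_i·b_i)/b = 12.39 m/day.

12.4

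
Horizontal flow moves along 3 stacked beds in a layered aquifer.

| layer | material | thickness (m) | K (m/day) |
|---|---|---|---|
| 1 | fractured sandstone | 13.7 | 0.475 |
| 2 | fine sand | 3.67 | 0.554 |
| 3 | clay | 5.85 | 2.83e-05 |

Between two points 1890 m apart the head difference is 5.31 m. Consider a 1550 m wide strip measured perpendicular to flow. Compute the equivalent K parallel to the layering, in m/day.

Flow is parallel to layering, so each bed carries its own Darcy discharge and the transmissivities add.
Σ(K_i·b_i) = 0.475×13.7 + 0.554×3.67 + 2.83e-05×5.85 = 8.541 m²/day.
Total thickness b = 23.22 m, so K_eq = Σ(K_i·b_i)/b = 0.3678 m/day.

0.368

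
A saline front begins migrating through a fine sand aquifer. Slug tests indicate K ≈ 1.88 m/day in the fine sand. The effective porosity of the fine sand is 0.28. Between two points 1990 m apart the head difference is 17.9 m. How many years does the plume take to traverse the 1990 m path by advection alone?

Hydraulic gradient i = Δh / L = 17.9 / 1990 = 0.008995.
Darcy flux q = K · i = 1.880 × 0.008995 = 0.01691 m/day.
Seepage velocity v = q / n_e = 0.01691 / 0.28 = 0.06039 m/day.
Travel time t = L / v = 1990 / 0.06039 = 32950 days = 90.21 years.

90.2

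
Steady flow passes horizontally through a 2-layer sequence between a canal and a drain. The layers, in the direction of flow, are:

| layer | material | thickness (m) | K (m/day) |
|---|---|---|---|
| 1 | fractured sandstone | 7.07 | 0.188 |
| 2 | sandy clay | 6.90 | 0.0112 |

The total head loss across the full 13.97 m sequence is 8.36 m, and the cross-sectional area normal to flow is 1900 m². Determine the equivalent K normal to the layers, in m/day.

Flow is perpendicular to layering, so the layers act in series and the equivalent K is the thickness-weighted harmonic mean.
Total thickness L = 7.07 + 6.90 = 13.97 m.
Σ(b_i/K_i) = 7.07/0.188 + 6.90/0.0112 = 653.7 d.
K_eq = L / Σ(b_i/K_i) = 13.97 / 653.7 = 0.02137 m/day.

0.0214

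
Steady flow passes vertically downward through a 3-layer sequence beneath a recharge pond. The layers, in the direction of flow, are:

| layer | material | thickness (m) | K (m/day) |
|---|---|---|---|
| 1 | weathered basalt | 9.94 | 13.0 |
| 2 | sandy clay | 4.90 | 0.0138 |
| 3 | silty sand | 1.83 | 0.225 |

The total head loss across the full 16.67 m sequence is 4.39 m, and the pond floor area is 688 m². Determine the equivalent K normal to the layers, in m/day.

0.0458

Flow is perpendicular to layering, so the layers act in series and the equivalent K is the thickness-weighted harmonic mean.
Total thickness L = 9.94 + 4.90 + 1.83 = 16.67 m.
Σ(b_i/K_i) = 9.94/13.0 + 4.90/0.0138 + 1.83/0.225 = 364.0 d.
K_eq = L / Σ(b_i/K_i) = 16.67 / 364.0 = 0.04580 m/day.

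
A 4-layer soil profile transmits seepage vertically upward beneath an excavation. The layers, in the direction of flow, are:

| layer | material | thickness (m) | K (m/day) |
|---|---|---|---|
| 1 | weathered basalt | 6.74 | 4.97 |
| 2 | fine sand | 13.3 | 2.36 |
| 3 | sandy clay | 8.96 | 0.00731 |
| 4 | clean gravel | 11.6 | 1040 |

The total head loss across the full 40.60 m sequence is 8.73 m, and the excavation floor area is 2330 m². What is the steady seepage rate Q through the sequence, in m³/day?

16.5

Flow is perpendicular to layering, so the layers act in series and the equivalent K is the thickness-weighted harmonic mean.
Total thickness L = 6.74 + 13.3 + 8.96 + 11.6 = 40.60 m.
Σ(b_i/K_i) = 6.74/4.97 + 13.3/2.36 + 8.96/0.00731 + 11.6/1040 = 1233 d.
K_eq = L / Σ(b_i/K_i) = 40.60 / 1233 = 0.03294 m/day.
Q = K_eq · A · (Δh/L) = 0.03294 × 2330 × (8.73/40.60) = 16.50 m³/day.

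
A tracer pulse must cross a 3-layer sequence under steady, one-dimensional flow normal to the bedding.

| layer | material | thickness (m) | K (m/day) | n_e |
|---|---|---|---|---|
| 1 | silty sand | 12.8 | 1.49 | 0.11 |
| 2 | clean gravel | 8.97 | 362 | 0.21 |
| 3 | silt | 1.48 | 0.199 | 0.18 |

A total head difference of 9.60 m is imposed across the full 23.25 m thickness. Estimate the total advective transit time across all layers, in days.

With flow normal to the layers, continuity requires the same specific discharge q through every layer.
Σ(b_i/K_i) = 12.8/1.49 + 8.97/362 + 1.48/0.199 = 16.05 d.
q = Δh / Σ(b_i/K_i) = 9.60 / 16.05 = 0.5980 m/day.
In each layer the seepage velocity is v_i = q/n_i, so the layer transit time is t_i = b_i·n_i / q:
  layer 1 (silty sand): t_1 = 12.8 × 0.11 / 0.5980 = 2.354 d
  layer 2 (clean gravel): t_2 = 8.97 × 0.21 / 0.5980 = 3.150 d
  layer 3 (silt): t_3 = 1.48 × 0.18 / 0.5980 = 0.4455 d
Total t = Σ t_i = 5.950 days.

5.95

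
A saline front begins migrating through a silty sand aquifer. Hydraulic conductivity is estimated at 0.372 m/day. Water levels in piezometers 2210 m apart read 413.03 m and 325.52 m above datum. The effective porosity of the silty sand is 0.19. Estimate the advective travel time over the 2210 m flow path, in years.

Hydraulic gradient i = (413.03 − 325.52) / 2210 = 87.51 / 2210 = 0.03960.
Darcy flux q = K · i = 0.3720 × 0.03960 = 0.01473 m/day.
Seepage velocity v = q / n_e = 0.01473 / 0.19 = 0.07753 m/day.
Travel time t = L / v = 2210 / 0.07753 = 28506 days = 78.05 years.

78.0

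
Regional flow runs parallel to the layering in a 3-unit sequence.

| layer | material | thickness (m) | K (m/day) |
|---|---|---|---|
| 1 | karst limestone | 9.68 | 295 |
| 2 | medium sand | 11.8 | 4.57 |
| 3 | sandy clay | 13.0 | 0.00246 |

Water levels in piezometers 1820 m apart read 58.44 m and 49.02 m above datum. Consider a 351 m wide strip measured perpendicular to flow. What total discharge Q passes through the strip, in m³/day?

5290

Flow is parallel to layering, so each bed carries its own Darcy discharge and the transmissivities add.
Σ(K_i·b_i) = 295×9.68 + 4.57×11.8 + 0.00246×13.0 = 2910 m²/day.
Hydraulic gradient i = (58.44 − 49.02) / 1820 = 9.42 / 1820 = 0.005176.
Q = Σ(K_i·b_i) · W · i = 2910 × 351 × 0.005176 = 5286 m³/day.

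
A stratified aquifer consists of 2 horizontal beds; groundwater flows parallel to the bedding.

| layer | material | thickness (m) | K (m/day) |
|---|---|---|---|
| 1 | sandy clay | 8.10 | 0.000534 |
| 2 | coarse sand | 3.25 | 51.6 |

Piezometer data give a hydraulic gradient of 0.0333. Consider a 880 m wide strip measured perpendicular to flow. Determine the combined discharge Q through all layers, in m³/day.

Flow is parallel to layering, so each bed carries its own Darcy discharge and the transmissivities add.
Σ(K_i·b_i) = 0.000534×8.10 + 51.6×3.25 = 167.7 m²/day.
Hydraulic gradient i = 0.0333.
Q = Σ(K_i·b_i) · W · i = 167.7 × 880 × 0.03330 = 4914 m³/day.

4910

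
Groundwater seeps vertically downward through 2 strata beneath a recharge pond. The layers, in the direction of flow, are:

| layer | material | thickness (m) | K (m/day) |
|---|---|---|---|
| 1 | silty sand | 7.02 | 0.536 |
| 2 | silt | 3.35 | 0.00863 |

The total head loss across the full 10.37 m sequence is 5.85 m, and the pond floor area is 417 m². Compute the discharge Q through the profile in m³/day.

6.08

Flow is perpendicular to layering, so the layers act in series and the equivalent K is the thickness-weighted harmonic mean.
Total thickness L = 7.02 + 3.35 = 10.37 m.
Σ(b_i/K_i) = 7.02/0.536 + 3.35/0.00863 = 401.3 d.
K_eq = L / Σ(b_i/K_i) = 10.37 / 401.3 = 0.02584 m/day.
Q = K_eq · A · (Δh/L) = 0.02584 × 417 × (5.85/10.37) = 6.079 m³/day.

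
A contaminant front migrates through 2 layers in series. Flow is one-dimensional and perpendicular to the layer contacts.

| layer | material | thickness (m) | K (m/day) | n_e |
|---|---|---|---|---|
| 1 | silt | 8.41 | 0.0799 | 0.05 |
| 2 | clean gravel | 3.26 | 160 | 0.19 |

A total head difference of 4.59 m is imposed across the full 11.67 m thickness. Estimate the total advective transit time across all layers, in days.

23.9

With flow normal to the layers, continuity requires the same specific discharge q through every layer.
Σ(b_i/K_i) = 8.41/0.0799 + 3.26/160 = 105.3 d.
q = Δh / Σ(b_i/K_i) = 4.59 / 105.3 = 0.04360 m/day.
In each layer the seepage velocity is v_i = q/n_i, so the layer transit time is t_i = b_i·n_i / q:
  layer 1 (silt): t_1 = 8.41 × 0.05 / 0.04360 = 9.645 d
  layer 2 (clean gravel): t_2 = 3.26 × 0.19 / 0.04360 = 14.21 d
Total t = Σ t_i = 23.85 days.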